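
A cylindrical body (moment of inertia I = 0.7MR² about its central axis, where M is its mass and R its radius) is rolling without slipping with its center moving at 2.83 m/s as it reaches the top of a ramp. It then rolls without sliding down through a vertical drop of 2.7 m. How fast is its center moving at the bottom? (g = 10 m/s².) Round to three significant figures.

With I = 0.7MR², the ratio k = I/(MR²) is 0.7.
The rolling condition ω = v/R makes the rotational term ½I(v/R)² = ½kMv², so KE_total = ½(1+k)Mv² = (17/20)Mv².
Energy conservation: (17/20)Mv₀² + Mgh = (17/20)Mv², so v² = v₀² + 2gh/(1+k).
v = √(2.83² + 2×10×2.7/1.7) = √39.77 ≈ 6.31 m/s.

v ≈ 6.31 m/s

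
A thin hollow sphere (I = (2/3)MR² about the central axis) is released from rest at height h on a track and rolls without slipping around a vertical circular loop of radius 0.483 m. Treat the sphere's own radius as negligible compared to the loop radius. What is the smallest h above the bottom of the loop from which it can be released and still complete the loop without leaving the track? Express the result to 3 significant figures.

With I = (2/3)MR², the ratio k = I/(MR²) is 2/3.
At the top of the loop, the minimum-contact condition is Mg = Mv_top²/r, so v_top² = gr.
With ω = v/R, the kinetic energy at speed v is ½(1+k)Mv² = (5/6)Mv².
Energy conservation from release (height h) to the top (height 2r): Mgh = Mg(2r) + (5/6)M·gr.
Thus h_min = 2r + (1+k)r/2 = r(2 + 1.667/2) = 0.483 × 2.833 ≈ 1.37 m.

h_min ≈ 1.37 m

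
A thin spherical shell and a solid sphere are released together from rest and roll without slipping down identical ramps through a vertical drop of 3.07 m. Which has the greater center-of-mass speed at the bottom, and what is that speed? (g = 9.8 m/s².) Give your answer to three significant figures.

For rolling without slipping, Mgh = ½(1+k)Mv² where k = I/(MR²), so v = √(2gh/(1+k)).
Thin spherical shell: k = 2/3, giving v = √(2×9.8×3.07/1.667) = 6.009 m/s.
Solid sphere: k = 0.4, giving v = √(2×9.8×3.07/1.4) = 6.556 m/s.
The smaller k wins: the solid sphere, at ≈ 6.56 m/s.

the solid sphere, at v ≈ 6.56 m/s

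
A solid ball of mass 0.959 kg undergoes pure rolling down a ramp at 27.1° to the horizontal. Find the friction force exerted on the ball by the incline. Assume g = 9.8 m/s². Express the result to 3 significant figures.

f ≈ 1.22 N

For this body I = (2/5)MR², i.e. k = I/(MR²) = 0.4.
Translational: Mg sinθ − f = Ma. Rotational about the CM: fR = Iα = kMRa, so f = kMa.
Combining, a = g sinθ/(1+k) and f = kMa = kMg sinθ/(1+k).
f = 0.4 × 0.959 × 9.8 × sin27.1° / 1.4 ≈ 1.22 N.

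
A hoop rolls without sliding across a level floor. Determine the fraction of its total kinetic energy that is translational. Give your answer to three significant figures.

fraction ≈ 0.500

Here I = MR², so the shape factor k = I/(MR²) = 1.
Since ω = v/R, the translational part is ½Mv² and the rotational part is ½I(v/R)² = ½kMv²; the total is ½(1+k)Mv².
The translational fraction is therefore 1/(1+k) = 1/2 ≈ 0.500.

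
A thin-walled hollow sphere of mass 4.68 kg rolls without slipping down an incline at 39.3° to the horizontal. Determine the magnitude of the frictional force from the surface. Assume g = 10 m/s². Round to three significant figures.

With I = (2/3)MR², the ratio k = I/(MR²) is 2/3.
Along the incline Mg sinθ − f = Ma, and torque about the center fR = Iα = kMR²(a/R) gives f = kMa.
Combining, a = g sinθ/(1+k) and f = kMa = kMg sinθ/(1+k).
f = (2/3) × 4.68 × 10 × sin39.3° / 1.667 ≈ 11.9 N.

f ≈ 11.9 N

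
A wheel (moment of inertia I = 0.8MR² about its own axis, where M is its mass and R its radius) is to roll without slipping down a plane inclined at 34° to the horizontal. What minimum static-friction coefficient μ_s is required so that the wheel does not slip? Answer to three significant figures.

μ_min ≈ 0.300

The moment of inertia is 0.8MR², giving k ≡ I/(MR²) = 0.8.
Translational: Mg sinθ − f = Ma. Rotational about the CM: fR = Iα = kMRa, so f = kMa.
These give a = g sinθ/(1+k) and the required friction f = kMg sinθ/(1+k).
With N = Mg cosθ, the no-slip condition f ≤ μN gives μ_min = f/N = k tanθ/(1+k).
μ_min = 0.8 × tan34° / 1.8 ≈ 0.300.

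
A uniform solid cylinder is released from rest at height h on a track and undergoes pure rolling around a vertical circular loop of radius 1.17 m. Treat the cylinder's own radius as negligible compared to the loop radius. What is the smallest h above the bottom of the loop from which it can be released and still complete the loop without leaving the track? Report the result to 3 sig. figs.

With I = (1/2)MR², the ratio k = I/(MR²) is 0.5.
At the top of the loop, the minimum-contact condition is Mg = Mv_top²/r, so v_top² = gr.
With ω = v/R, the kinetic energy at speed v is ½(1+k)Mv² = (3/4)Mv².
Energy conservation from release (height h) to the top (height 2r): Mgh = Mg(2r) + (3/4)M·gr.
Thus h_min = 2r + (1+k)r/2 = r(2 + 1.5/2) = 1.17 × 2.75 ≈ 3.22 m.

h_min ≈ 3.22 m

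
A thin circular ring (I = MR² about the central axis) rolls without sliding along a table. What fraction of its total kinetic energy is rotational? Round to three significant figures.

With I = MR², the ratio k = I/(MR²) is 1.
With ω = v/R, KE_trans = ½Mv² and KE_rot = ½Iω² = ½kMv², so KE_total = ½(1+k)Mv².
The rotational fraction is therefore k/(1+k) = 1/2 ≈ 0.500.

fraction ≈ 0.500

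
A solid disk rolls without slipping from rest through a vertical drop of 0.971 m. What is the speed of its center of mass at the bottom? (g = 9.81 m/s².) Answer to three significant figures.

For this body I = (1/2)MR², i.e. k = I/(MR²) = 0.5.
Rolling without slipping gives ω = v/R, so the total kinetic energy is ½Mv² + ½Iω² = ½(1+k)Mv² = (3/4)Mv².
Energy conservation: Mgh = (3/4)Mv², so v = √(2gh/(1+k)) = √(2 × 9.81 × 0.971 / 1.5) ≈ 3.56 m/s.

v ≈ 3.56 m/s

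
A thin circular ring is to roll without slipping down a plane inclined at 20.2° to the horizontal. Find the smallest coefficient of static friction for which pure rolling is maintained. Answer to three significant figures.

μ_min ≈ 0.184

Here I = MR², so the shape factor k = I/(MR²) = 1.
Newton's second law down the slope: Mg sinθ − f = Ma. The torque equation fR = Iα (with α = a/R) gives f = kMa.
These give a = g sinθ/(1+k) and the required friction f = kMg sinθ/(1+k).
The normal force is N = Mg cosθ, so μ_min = f/N = k tanθ/(1+k).
μ_min = 1 × tan20.2° / 2 ≈ 0.184.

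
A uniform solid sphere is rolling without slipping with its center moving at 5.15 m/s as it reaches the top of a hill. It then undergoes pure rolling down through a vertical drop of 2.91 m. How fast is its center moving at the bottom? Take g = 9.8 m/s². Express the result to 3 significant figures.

v ≈ 8.20 m/s

Here I = (2/5)MR², so the shape factor k = I/(MR²) = 0.4.
The rolling condition ω = v/R makes the rotational term ½I(v/R)² = ½kMv², so KE_total = ½(1+k)Mv² = (7/10)Mv².
Conserving energy between top and bottom: (7/10)Mv² = (7/10)Mv₀² + Mgh, hence v² = v₀² + 2gh/(1+k).
v = √(5.15² + 2×9.8×2.91/1.4) = √67.26 ≈ 8.20 m/s.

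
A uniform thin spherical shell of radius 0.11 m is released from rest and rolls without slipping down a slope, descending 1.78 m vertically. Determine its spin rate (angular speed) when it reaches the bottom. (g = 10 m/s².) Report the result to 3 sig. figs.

Here I = (2/3)MR², so the shape factor k = I/(MR²) = 2/3.
Rolling without slipping gives ω = v/R, so the total kinetic energy is ½Mv² + ½Iω² = ½(1+k)Mv² = (5/6)Mv².
Energy conservation Mgh = ½(1+k)Mv² gives v = √(2gh/(1+k)) = √(2 × 10 × 1.78 / 1.667) = 4.622 m/s.
Then ω = v/R = 4.622 / 0.11 ≈ 42.0 rad/s.

ω ≈ 42.0 rad/s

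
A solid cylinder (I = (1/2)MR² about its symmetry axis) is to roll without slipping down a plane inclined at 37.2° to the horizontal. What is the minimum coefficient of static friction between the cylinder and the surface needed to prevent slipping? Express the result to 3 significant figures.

μ_min ≈ 0.253

Here I = (1/2)MR², so the shape factor k = I/(MR²) = 0.5.
Along the incline Mg sinθ − f = Ma, and torque about the center fR = Iα = kMR²(a/R) gives f = kMa.
These give a = g sinθ/(1+k) and the required friction f = kMg sinθ/(1+k).
With N = Mg cosθ, the no-slip condition f ≤ μN gives μ_min = f/N = k tanθ/(1+k).
μ_min = 0.5 × tan37.2° / 1.5 ≈ 0.253.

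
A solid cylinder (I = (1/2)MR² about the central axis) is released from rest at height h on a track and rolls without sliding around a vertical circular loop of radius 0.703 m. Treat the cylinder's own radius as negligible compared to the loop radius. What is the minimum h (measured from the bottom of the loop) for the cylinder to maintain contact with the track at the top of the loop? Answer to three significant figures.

h_min ≈ 1.93 m

With I = (1/2)MR², the ratio k = I/(MR²) is 0.5.
At the top, contact is just lost when gravity alone supplies the centripetal force: Mg = Mv_top²/r, i.e. v_top² = gr.
With ω = v/R, the kinetic energy at speed v is ½(1+k)Mv² = (3/4)Mv².
Energy conservation from release (height h) to the top (height 2r): Mgh = Mg(2r) + (3/4)M·gr.
Thus h_min = 2r + (1+k)r/2 = r(2 + 1.5/2) = 0.703 × 2.75 ≈ 1.93 m.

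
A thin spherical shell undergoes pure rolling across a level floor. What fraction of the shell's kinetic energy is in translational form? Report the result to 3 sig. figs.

The moment of inertia is (2/3)MR², giving k ≡ I/(MR²) = 2/3.
With ω = v/R, KE_trans = ½Mv² and KE_rot = ½Iω² = ½kMv², so KE_total = ½(1+k)Mv².
The translational fraction is therefore 1/(1+k) = 1/1.667 ≈ 0.600.

fraction ≈ 0.600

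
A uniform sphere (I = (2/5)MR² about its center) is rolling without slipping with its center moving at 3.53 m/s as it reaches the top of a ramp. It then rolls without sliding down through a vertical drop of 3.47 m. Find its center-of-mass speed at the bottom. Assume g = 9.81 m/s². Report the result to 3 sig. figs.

v ≈ 7.82 m/s

For this body I = (2/5)MR², i.e. k = I/(MR²) = 0.4.
Since it rolls without slipping, ω = v/R and KE = ½Mv² + ½Iω² = ½(1+k)Mv² = (7/10)Mv².
Conserving energy between top and bottom: (7/10)Mv² = (7/10)Mv₀² + Mgh, hence v² = v₀² + 2gh/(1+k).
v = √(3.53² + 2×9.81×3.47/1.4) = √61.09 ≈ 7.82 m/s.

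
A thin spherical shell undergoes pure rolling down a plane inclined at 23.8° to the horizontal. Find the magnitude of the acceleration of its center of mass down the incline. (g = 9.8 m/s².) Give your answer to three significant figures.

a ≈ 2.37 m/s²

Here I = (2/3)MR², so the shape factor k = I/(MR²) = 2/3.
Translational: Mg sinθ − f = Ma. Rotational about the CM: fR = Iα = kMRa, so f = kMa.
Eliminating f: Mg sinθ = (1+k)Ma, so a = g sinθ/(1+k) = 9.8 × sin23.8° / 1.667 ≈ 2.37 m/s².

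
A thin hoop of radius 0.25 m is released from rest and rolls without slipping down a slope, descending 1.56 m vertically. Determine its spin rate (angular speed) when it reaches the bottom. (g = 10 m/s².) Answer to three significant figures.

With I = MR², the ratio k = I/(MR²) is 1.
Rolling without slipping gives ω = v/R, so the total kinetic energy is ½Mv² + ½Iω² = ½(1+k)Mv² = Mv².
Energy conservation Mgh = ½(1+k)Mv² gives v = √(2gh/(1+k)) = √(2 × 10 × 1.56 / 2) = 3.95 m/s.
The angular speed follows from ω = v/R = 3.95/0.25 ≈ 15.8 rad/s.

ω ≈ 15.8 rad/s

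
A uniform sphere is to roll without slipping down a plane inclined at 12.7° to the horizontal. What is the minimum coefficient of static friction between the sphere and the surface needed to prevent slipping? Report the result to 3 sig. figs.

μ_min ≈ 0.0644

For this body I = (2/5)MR², i.e. k = I/(MR²) = 0.4.
Translational: Mg sinθ − f = Ma. Rotational about the CM: fR = Iα = kMRa, so f = kMa.
These give a = g sinθ/(1+k) and the required friction f = kMg sinθ/(1+k).
With N = Mg cosθ, the no-slip condition f ≤ μN gives μ_min = f/N = k tanθ/(1+k).
μ_min = 0.4 × tan12.7° / 1.4 ≈ 0.0644.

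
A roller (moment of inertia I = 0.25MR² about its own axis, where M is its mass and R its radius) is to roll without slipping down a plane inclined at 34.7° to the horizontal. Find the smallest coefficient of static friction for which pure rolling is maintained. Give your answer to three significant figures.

μ_min ≈ 0.138

Here I = 0.25MR², so the shape factor k = I/(MR²) = 0.25.
Translational: Mg sinθ − f = Ma. Rotational about the CM: fR = Iα = kMRa, so f = kMa.
These give a = g sinθ/(1+k) and the required friction f = kMg sinθ/(1+k).
With N = Mg cosθ, the no-slip condition f ≤ μN gives μ_min = f/N = k tanθ/(1+k).
μ_min = 0.25 × tan34.7° / 1.25 ≈ 0.138.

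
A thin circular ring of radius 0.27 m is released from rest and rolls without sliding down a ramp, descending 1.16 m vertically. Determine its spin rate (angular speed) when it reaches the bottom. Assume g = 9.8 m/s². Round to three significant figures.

With I = MR², the ratio k = I/(MR²) is 1.
Since it rolls without slipping, ω = v/R and KE = ½Mv² + ½Iω² = ½(1+k)Mv² = Mv².
Energy conservation Mgh = ½(1+k)Mv² gives v = √(2gh/(1+k)) = √(2 × 9.8 × 1.16 / 2) = 3.372 m/s.
The angular speed follows from ω = v/R = 3.372/0.27 ≈ 12.5 rad/s.

ω ≈ 12.5 rad/s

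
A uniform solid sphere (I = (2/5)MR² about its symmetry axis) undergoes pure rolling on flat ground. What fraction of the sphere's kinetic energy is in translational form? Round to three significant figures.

With I = (2/5)MR², the ratio k = I/(MR²) is 0.4.
With ω = v/R, KE_trans = ½Mv² and KE_rot = ½Iω² = ½kMv², so KE_total = ½(1+k)Mv².
The translational fraction is therefore 1/(1+k) = 1/1.4 ≈ 0.714.

fraction ≈ 0.714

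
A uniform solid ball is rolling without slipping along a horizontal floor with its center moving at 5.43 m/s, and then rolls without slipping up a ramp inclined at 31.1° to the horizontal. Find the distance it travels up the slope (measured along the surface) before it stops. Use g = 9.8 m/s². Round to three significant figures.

d ≈ 4.08 m

The moment of inertia is (2/5)MR², giving k ≡ I/(MR²) = 0.4.
Since it rolls without slipping, ω = v/R and KE = ½Mv² + ½Iω² = ½(1+k)Mv² = (7/10)Mv².
Setting this equal to Mgh gives the vertical rise h = (1+k)v₀²/(2g) = 1.4×5.43²/(2×9.8) = 2.106 m.
Along the incline, d = h/sinθ = 2.106/sin31.1° ≈ 4.08 m.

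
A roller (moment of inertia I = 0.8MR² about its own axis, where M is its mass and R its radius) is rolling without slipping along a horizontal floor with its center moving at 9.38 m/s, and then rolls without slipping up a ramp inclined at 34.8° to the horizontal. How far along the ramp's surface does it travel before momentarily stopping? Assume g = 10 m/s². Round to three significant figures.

d ≈ 13.9 m

With I = 0.8MR², the ratio k = I/(MR²) is 0.8.
Since it rolls without slipping, ω = v/R and KE = ½Mv² + ½Iω² = ½(1+k)Mv² = (9/10)Mv².
Setting this equal to Mgh gives the vertical rise h = (1+k)v₀²/(2g) = 1.8×9.38²/(2×10) = 7.919 m.
Along the incline, d = h/sinθ = 7.919/sin34.8° ≈ 13.9 m.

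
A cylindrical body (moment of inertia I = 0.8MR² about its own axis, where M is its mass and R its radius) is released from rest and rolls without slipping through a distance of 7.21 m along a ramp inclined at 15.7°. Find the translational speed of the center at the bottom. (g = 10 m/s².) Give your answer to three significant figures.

v ≈ 4.66 m/s

For this body I = 0.8MR², i.e. k = I/(MR²) = 0.8.
Since it rolls without slipping, ω = v/R and KE = ½Mv² + ½Iω² = ½(1+k)Mv² = (9/10)Mv².
The vertical drop is h = L sinθ = 7.21 × sin15.7° = 1.951 m.
Energy conservation: Mgh = (9/10)Mv², so v = √(2gh/(1+k)) = √(2 × 10 × 1.951 / 1.8) ≈ 4.66 m/s.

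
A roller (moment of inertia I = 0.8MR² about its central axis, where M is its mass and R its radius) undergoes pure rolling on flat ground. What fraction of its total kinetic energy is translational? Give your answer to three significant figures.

fraction ≈ 0.556

With I = 0.8MR², the ratio k = I/(MR²) is 0.8.
Since ω = v/R, the translational part is ½Mv² and the rotational part is ½I(v/R)² = ½kMv²; the total is ½(1+k)Mv².
The translational fraction is therefore 1/(1+k) = 1/1.8 ≈ 0.556.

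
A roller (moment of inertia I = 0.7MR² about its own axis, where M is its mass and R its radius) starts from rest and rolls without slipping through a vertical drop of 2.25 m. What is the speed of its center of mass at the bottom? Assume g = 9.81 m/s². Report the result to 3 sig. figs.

v ≈ 5.10 m/s

Here I = 0.7MR², so the shape factor k = I/(MR²) = 0.7.
Since it rolls without slipping, ω = v/R and KE = ½Mv² + ½Iω² = ½(1+k)Mv² = (17/20)Mv².
Setting Mgh = (17/20)Mv² gives v = √(2gh/(1+k)) = √(2·9.81·2.25/1.7) ≈ 5.10 m/s.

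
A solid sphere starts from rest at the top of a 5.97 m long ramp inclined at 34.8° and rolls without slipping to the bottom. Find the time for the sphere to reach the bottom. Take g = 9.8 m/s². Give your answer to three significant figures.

With I = (2/5)MR², the ratio k = I/(MR²) is 0.4.
Translational: Mg sinθ − f = Ma. Rotational about the CM: fR = Iα = kMRa, so f = kMa.
Hence a = g sinθ/(1+k) = 9.8×sin34.8°/1.4 = 3.995 m/s².
With constant a from rest, t = √(2L/a) = √(2·5.97/3.995) ≈ 1.73 s.

t ≈ 1.73 s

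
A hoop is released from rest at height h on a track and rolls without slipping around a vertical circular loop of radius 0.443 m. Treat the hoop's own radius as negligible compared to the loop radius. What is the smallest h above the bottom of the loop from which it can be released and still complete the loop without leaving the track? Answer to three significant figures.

The moment of inertia is MR², giving k ≡ I/(MR²) = 1.
At the top, contact is just lost when gravity alone supplies the centripetal force: Mg = Mv_top²/r, i.e. v_top² = gr.
With ω = v/R, the kinetic energy at speed v is ½(1+k)Mv² = Mv².
Energy conservation from release (height h) to the top (height 2r): Mgh = Mg(2r) + M·gr.
Thus h_min = 2r + (1+k)r/2 = r(2 + 2/2) = 0.443 × 3 ≈ 1.33 m.

h_min ≈ 1.33 m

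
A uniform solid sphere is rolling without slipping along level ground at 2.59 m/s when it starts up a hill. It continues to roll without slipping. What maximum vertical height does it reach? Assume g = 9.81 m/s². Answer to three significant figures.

With I = (2/5)MR², the ratio k = I/(MR²) is 0.4.
Rolling without slipping gives ω = v/R, so the total kinetic energy is ½Mv² + ½Iω² = ½(1+k)Mv² = (7/10)Mv².
All of this converts to potential energy at the highest point: (7/10)Mv₀² = Mgh.
Thus h = (1+k)v₀²/(2g) = 1.4 × 2.59² / (2 × 9.81) ≈ 0.479 m.

h ≈ 0.479 m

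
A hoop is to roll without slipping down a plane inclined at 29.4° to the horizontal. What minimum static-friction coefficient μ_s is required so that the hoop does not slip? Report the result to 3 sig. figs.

With I = MR², the ratio k = I/(MR²) is 1.
Along the incline Mg sinθ − f = Ma, and torque about the center fR = Iα = kMR²(a/R) gives f = kMa.
These give a = g sinθ/(1+k) and the required friction f = kMg sinθ/(1+k).
The normal force is N = Mg cosθ, so μ_min = f/N = k tanθ/(1+k).
μ_min = 1 × tan29.4° / 2 ≈ 0.282.

μ_min ≈ 0.282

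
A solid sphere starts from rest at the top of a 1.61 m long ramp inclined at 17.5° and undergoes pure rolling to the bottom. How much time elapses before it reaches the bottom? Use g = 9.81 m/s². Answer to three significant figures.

t ≈ 1.24 s

The moment of inertia is (2/5)MR², giving k ≡ I/(MR²) = 0.4.
Along the incline Mg sinθ − f = Ma, and torque about the center fR = Iα = kMR²(a/R) gives f = kMa.
Hence a = g sinθ/(1+k) = 9.81×sin17.5°/1.4 = 2.107 m/s².
With constant a from rest, t = √(2L/a) = √(2·1.61/2.107) ≈ 1.24 s.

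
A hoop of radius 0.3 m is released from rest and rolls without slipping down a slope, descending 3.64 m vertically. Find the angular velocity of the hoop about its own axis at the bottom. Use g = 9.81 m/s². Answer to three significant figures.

Here I = MR², so the shape factor k = I/(MR²) = 1.
Rolling without slipping gives ω = v/R, so the total kinetic energy is ½Mv² + ½Iω² = ½(1+k)Mv² = Mv².
Energy conservation Mgh = ½(1+k)Mv² gives v = √(2gh/(1+k)) = √(2 × 9.81 × 3.64 / 2) = 5.976 m/s.
The angular speed follows from ω = v/R = 5.976/0.3 ≈ 19.9 rad/s.

ω ≈ 19.9 rad/s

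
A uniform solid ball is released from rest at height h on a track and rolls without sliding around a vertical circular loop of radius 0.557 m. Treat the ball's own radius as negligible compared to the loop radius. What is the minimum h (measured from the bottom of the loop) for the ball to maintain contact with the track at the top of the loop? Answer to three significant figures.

h_min ≈ 1.50 m

The moment of inertia is (2/5)MR², giving k ≡ I/(MR²) = 0.4.
At the top, contact is just lost when gravity alone supplies the centripetal force: Mg = Mv_top²/r, i.e. v_top² = gr.
With ω = v/R, the kinetic energy at speed v is ½(1+k)Mv² = (7/10)Mv².
Energy conservation from release (height h) to the top (height 2r): Mgh = Mg(2r) + (7/10)M·gr.
Thus h_min = 2r + (1+k)r/2 = r(2 + 1.4/2) = 0.557 × 2.7 ≈ 1.50 m.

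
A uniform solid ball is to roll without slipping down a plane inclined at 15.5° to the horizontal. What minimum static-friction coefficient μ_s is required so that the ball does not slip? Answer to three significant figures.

μ_min ≈ 0.0792

For this body I = (2/5)MR², i.e. k = I/(MR²) = 0.4.
Newton's second law down the slope: Mg sinθ − f = Ma. The torque equation fR = Iα (with α = a/R) gives f = kMa.
These give a = g sinθ/(1+k) and the required friction f = kMg sinθ/(1+k).
With N = Mg cosθ, the no-slip condition f ≤ μN gives μ_min = f/N = k tanθ/(1+k).
μ_min = 0.4 × tan15.5° / 1.4 ≈ 0.0792.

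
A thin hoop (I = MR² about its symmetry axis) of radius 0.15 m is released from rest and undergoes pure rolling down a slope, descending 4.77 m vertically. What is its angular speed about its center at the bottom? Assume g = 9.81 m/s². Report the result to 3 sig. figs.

ω ≈ 45.6 rad/s

With I = MR², the ratio k = I/(MR²) is 1.
Since it rolls without slipping, ω = v/R and KE = ½Mv² + ½Iω² = ½(1+k)Mv² = Mv².
Energy conservation Mgh = ½(1+k)Mv² gives v = √(2gh/(1+k)) = √(2 × 9.81 × 4.77 / 2) = 6.841 m/s.
Then ω = v/R = 6.841 / 0.15 ≈ 45.6 rad/s.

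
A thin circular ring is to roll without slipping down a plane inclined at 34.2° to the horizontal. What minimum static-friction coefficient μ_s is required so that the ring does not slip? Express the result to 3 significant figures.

μ_min ≈ 0.340

For this body I = MR², i.e. k = I/(MR²) = 1.
Newton's second law down the slope: Mg sinθ − f = Ma. The torque equation fR = Iα (with α = a/R) gives f = kMa.
These give a = g sinθ/(1+k) and the required friction f = kMg sinθ/(1+k).
With N = Mg cosθ, the no-slip condition f ≤ μN gives μ_min = f/N = k tanθ/(1+k).
μ_min = 1 × tan34.2° / 2 ≈ 0.340.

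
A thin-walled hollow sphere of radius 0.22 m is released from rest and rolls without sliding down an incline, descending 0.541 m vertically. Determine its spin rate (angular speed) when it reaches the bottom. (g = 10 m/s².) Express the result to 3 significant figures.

Here I = (2/3)MR², so the shape factor k = I/(MR²) = 2/3.
Since it rolls without slipping, ω = v/R and KE = ½Mv² + ½Iω² = ½(1+k)Mv² = (5/6)Mv².
Energy conservation Mgh = ½(1+k)Mv² gives v = √(2gh/(1+k)) = √(2 × 10 × 0.541 / 1.667) = 2.548 m/s.
The angular speed follows from ω = v/R = 2.548/0.22 ≈ 11.6 rad/s.

ω ≈ 11.6 rad/s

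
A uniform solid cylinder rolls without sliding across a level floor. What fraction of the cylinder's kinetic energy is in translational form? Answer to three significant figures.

fraction ≈ 0.667

With I = (1/2)MR², the ratio k = I/(MR²) is 0.5.
Since ω = v/R, the translational part is ½Mv² and the rotational part is ½I(v/R)² = ½kMv²; the total is ½(1+k)Mv².
The translational fraction is therefore 1/(1+k) = 1/1.5 ≈ 0.667.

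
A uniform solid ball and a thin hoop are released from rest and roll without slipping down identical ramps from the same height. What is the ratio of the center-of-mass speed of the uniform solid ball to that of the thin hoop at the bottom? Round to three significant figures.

v_ratio ≈ 1.20

Each satisfies Mgh = ½(1+k)Mv² with k = I/(MR²), so v ∝ 1/√(1+k).
For the uniform solid ball k = 0.4; for the thin hoop k = 1.
v₁/v₂ = √((1+k₂)/(1+k₁)) = √(2/1.4) ≈ 1.20.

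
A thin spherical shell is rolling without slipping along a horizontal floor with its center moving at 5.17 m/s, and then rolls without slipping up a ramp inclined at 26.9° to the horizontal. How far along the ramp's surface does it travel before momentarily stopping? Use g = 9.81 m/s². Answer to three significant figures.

d ≈ 5.02 m

The moment of inertia is (2/3)MR², giving k ≡ I/(MR²) = 2/3.
Rolling without slipping gives ω = v/R, so the total kinetic energy is ½Mv² + ½Iω² = ½(1+k)Mv² = (5/6)Mv².
Setting this equal to Mgh gives the vertical rise h = (1+k)v₀²/(2g) = 1.667×5.17²/(2×9.81) = 2.271 m.
The distance along the slope is d = h/sinθ = 2.271/sin26.9° ≈ 5.02 m.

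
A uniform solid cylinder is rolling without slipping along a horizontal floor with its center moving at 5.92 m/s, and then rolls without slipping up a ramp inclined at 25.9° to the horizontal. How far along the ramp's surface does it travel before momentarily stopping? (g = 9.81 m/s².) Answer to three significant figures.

For this body I = (1/2)MR², i.e. k = I/(MR²) = 0.5.
Pure rolling means v = ωR; then KE = ½Mv² + ½I(v/R)² = ½(1+k)Mv² = (3/4)Mv².
Setting this equal to Mgh gives the vertical rise h = (1+k)v₀²/(2g) = 1.5×5.92²/(2×9.81) = 2.679 m.
Along the incline, d = h/sinθ = 2.679/sin25.9° ≈ 6.13 m.

d ≈ 6.13 m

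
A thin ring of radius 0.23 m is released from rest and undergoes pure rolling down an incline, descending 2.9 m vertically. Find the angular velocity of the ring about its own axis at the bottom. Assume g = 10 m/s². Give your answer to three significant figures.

Here I = MR², so the shape factor k = I/(MR²) = 1.
Rolling without slipping gives ω = v/R, so the total kinetic energy is ½Mv² + ½Iω² = ½(1+k)Mv² = Mv².
Energy conservation Mgh = ½(1+k)Mv² gives v = √(2gh/(1+k)) = √(2 × 10 × 2.9 / 2) = 5.385 m/s.
The angular speed follows from ω = v/R = 5.385/0.23 ≈ 23.4 rad/s.

ω ≈ 23.4 rad/s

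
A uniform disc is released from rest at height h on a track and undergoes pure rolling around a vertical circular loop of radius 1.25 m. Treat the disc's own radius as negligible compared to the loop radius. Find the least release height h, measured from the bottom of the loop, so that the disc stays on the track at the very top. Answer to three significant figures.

h_min ≈ 3.44 m

With I = (1/2)MR², the ratio k = I/(MR²) is 0.5.
At the top of the loop, the minimum-contact condition is Mg = Mv_top²/r, so v_top² = gr.
With ω = v/R, the kinetic energy at speed v is ½(1+k)Mv² = (3/4)Mv².
Energy conservation from release (height h) to the top (height 2r): Mgh = Mg(2r) + (3/4)M·gr.
Thus h_min = 2r + (1+k)r/2 = r(2 + 1.5/2) = 1.25 × 2.75 ≈ 3.44 m.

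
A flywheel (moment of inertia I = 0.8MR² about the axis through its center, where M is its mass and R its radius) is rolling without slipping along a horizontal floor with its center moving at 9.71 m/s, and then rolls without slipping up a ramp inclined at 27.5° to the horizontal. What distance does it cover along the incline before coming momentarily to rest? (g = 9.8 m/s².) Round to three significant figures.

For this body I = 0.8MR², i.e. k = I/(MR²) = 0.8.
Rolling without slipping gives ω = v/R, so the total kinetic energy is ½Mv² + ½Iω² = ½(1+k)Mv² = (9/10)Mv².
Setting this equal to Mgh gives the vertical rise h = (1+k)v₀²/(2g) = 1.8×9.71²/(2×9.8) = 8.659 m.
Along the incline, d = h/sinθ = 8.659/sin27.5° ≈ 18.8 m.

d ≈ 18.8 m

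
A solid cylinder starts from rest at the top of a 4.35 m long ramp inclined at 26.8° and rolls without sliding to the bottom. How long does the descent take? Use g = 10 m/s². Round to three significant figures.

With I = (1/2)MR², the ratio k = I/(MR²) is 0.5.
Translational: Mg sinθ − f = Ma. Rotational about the CM: fR = Iα = kMRa, so f = kMa.
Hence a = g sinθ/(1+k) = 10×sin26.8°/1.5 = 3.006 m/s².
Starting from rest, L = ½at², so t = √(2L/a) = √(2×4.35/3.006) ≈ 1.70 s.

t ≈ 1.70 s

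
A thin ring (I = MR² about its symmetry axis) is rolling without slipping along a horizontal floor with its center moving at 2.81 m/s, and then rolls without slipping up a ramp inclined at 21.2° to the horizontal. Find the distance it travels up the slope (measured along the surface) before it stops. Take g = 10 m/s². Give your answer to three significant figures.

d ≈ 2.18 m

Here I = MR², so the shape factor k = I/(MR²) = 1.
The rolling condition ω = v/R makes the rotational term ½I(v/R)² = ½kMv², so KE_total = ½(1+k)Mv² = Mv².
Setting this equal to Mgh gives the vertical rise h = (1+k)v₀²/(2g) = 2×2.81²/(2×10) = 0.7896 m.
The distance along the slope is d = h/sinθ = 0.7896/sin21.2° ≈ 2.18 m.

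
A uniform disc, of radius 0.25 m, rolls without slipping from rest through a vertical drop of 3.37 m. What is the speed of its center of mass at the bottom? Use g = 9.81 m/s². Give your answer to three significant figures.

v ≈ 6.64 m/s

The moment of inertia is (1/2)MR², giving k ≡ I/(MR²) = 0.5.
Since it rolls without slipping, ω = v/R and KE = ½Mv² + ½Iω² = ½(1+k)Mv² = (3/4)Mv².
Setting Mgh = (3/4)Mv² gives v = √(2gh/(1+k)) = √(2·9.81·3.37/1.5) ≈ 6.64 m/s.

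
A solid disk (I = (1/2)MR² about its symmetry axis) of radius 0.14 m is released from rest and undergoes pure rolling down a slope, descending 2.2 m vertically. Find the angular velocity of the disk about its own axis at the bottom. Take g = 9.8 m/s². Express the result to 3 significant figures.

Here I = (1/2)MR², so the shape factor k = I/(MR²) = 0.5.
The rolling condition ω = v/R makes the rotational term ½I(v/R)² = ½kMv², so KE_total = ½(1+k)Mv² = (3/4)Mv².
Energy conservation Mgh = ½(1+k)Mv² gives v = √(2gh/(1+k)) = √(2 × 9.8 × 2.2 / 1.5) = 5.362 m/s.
The angular speed follows from ω = v/R = 5.362/0.14 ≈ 38.3 rad/s.

ω ≈ 38.3 rad/s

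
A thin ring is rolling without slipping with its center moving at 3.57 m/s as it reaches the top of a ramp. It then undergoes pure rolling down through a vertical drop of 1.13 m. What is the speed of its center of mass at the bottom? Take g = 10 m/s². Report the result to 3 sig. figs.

v ≈ 4.90 m/s

The moment of inertia is MR², giving k ≡ I/(MR²) = 1.
Since it rolls without slipping, ω = v/R and KE = ½Mv² + ½Iω² = ½(1+k)Mv² = Mv².
Energy conservation: Mv₀² + Mgh = Mv², so v² = v₀² + 2gh/(1+k).
v = √(3.57² + 2×10×1.13/2) = √24.04 ≈ 4.90 m/s.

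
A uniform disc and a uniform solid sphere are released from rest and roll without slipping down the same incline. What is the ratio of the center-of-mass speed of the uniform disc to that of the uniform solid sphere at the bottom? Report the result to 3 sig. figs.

Each satisfies Mgh = ½(1+k)Mv² with k = I/(MR²), so v ∝ 1/√(1+k).
For the uniform disc k = 0.5; for the uniform solid sphere k = 0.4.
v₁/v₂ = √((1+k₂)/(1+k₁)) = √(1.4/1.5) ≈ 0.966.

v_ratio ≈ 0.966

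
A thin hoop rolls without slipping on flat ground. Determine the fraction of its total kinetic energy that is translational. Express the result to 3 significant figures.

fraction ≈ 0.500

The moment of inertia is MR², giving k ≡ I/(MR²) = 1.
With ω = v/R, KE_trans = ½Mv² and KE_rot = ½Iω² = ½kMv², so KE_total = ½(1+k)Mv².
The translational fraction is therefore 1/(1+k) = 1/2 ≈ 0.500.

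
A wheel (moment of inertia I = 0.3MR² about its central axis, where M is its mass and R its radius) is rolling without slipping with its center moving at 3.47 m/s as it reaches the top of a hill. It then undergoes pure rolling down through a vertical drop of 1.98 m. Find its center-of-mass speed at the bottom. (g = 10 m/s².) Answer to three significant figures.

Here I = 0.3MR², so the shape factor k = I/(MR²) = 0.3.
Pure rolling means v = ωR; then KE = ½Mv² + ½I(v/R)² = ½(1+k)Mv² = (13/20)Mv².
Conserving energy between top and bottom: (13/20)Mv² = (13/20)Mv₀² + Mgh, hence v² = v₀² + 2gh/(1+k).
v = √(3.47² + 2×10×1.98/1.3) = √42.5 ≈ 6.52 m/s.

v ≈ 6.52 m/s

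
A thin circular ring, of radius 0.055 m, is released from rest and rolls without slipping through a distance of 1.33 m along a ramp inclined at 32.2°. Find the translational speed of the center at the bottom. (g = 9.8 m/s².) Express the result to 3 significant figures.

v ≈ 2.64 m/s

Here I = MR², so the shape factor k = I/(MR²) = 1.
Since it rolls without slipping, ω = v/R and KE = ½Mv² + ½Iω² = ½(1+k)Mv² = Mv².
The vertical drop is h = L sinθ = 1.33 × sin32.2° = 0.7087 m.
Setting Mgh = Mv² gives v = √(2gh/(1+k)) = √(2·9.8·0.7087/2) ≈ 2.64 m/s.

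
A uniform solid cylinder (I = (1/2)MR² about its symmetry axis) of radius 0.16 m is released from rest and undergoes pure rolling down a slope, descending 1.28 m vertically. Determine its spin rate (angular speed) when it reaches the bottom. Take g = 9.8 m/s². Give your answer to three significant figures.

ω ≈ 25.6 rad/s

With I = (1/2)MR², the ratio k = I/(MR²) is 0.5.
The rolling condition ω = v/R makes the rotational term ½I(v/R)² = ½kMv², so KE_total = ½(1+k)Mv² = (3/4)Mv².
Energy conservation Mgh = ½(1+k)Mv² gives v = √(2gh/(1+k)) = √(2 × 9.8 × 1.28 / 1.5) = 4.09 m/s.
The angular speed follows from ω = v/R = 4.09/0.16 ≈ 25.6 rad/s.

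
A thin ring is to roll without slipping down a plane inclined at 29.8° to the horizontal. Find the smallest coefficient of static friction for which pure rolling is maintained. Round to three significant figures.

Here I = MR², so the shape factor k = I/(MR²) = 1.
Translational: Mg sinθ − f = Ma. Rotational about the CM: fR = Iα = kMRa, so f = kMa.
These give a = g sinθ/(1+k) and the required friction f = kMg sinθ/(1+k).
The normal force is N = Mg cosθ, so μ_min = f/N = k tanθ/(1+k).
μ_min = 1 × tan29.8° / 2 ≈ 0.286.

μ_min ≈ 0.286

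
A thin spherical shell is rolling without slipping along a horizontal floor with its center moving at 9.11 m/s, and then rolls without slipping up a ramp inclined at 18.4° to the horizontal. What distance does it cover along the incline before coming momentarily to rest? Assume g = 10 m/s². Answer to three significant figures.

Here I = (2/3)MR², so the shape factor k = I/(MR²) = 2/3.
Rolling without slipping gives ω = v/R, so the total kinetic energy is ½Mv² + ½Iω² = ½(1+k)Mv² = (5/6)Mv².
Setting this equal to Mgh gives the vertical rise h = (1+k)v₀²/(2g) = 1.667×9.11²/(2×10) = 6.916 m.
Along the incline, d = h/sinθ = 6.916/sin18.4° ≈ 21.9 m.

d ≈ 21.9 m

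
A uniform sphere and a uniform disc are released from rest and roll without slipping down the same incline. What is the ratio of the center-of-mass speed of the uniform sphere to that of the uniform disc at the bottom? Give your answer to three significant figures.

v_ratio ≈ 1.04

Each satisfies Mgh = ½(1+k)Mv² with k = I/(MR²), so v ∝ 1/√(1+k).
For the uniform sphere k = 0.4; for the uniform disc k = 0.5.
v₁/v₂ = √((1+k₂)/(1+k₁)) = √(1.5/1.4) ≈ 1.04.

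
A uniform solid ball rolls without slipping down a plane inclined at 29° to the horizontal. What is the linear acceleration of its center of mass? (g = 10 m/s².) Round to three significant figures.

The moment of inertia is (2/5)MR², giving k ≡ I/(MR²) = 0.4.
Translational: Mg sinθ − f = Ma. Rotational about the CM: fR = Iα = kMRa, so f = kMa.
Eliminating f: Mg sinθ = (1+k)Ma, so a = g sinθ/(1+k) = 10 × sin29° / 1.4 ≈ 3.46 m/s².

a ≈ 3.46 m/s²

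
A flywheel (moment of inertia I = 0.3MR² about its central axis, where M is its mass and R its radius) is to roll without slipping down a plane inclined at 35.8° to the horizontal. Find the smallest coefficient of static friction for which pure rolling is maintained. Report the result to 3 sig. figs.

Here I = 0.3MR², so the shape factor k = I/(MR²) = 0.3.
Newton's second law down the slope: Mg sinθ − f = Ma. The torque equation fR = Iα (with α = a/R) gives f = kMa.
These give a = g sinθ/(1+k) and the required friction f = kMg sinθ/(1+k).
The normal force is N = Mg cosθ, so μ_min = f/N = k tanθ/(1+k).
μ_min = 0.3 × tan35.8° / 1.3 ≈ 0.166.

μ_min ≈ 0.166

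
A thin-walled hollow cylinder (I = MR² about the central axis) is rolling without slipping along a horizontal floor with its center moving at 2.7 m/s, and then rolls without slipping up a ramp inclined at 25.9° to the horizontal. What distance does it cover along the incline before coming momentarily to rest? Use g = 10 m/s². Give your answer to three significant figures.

d ≈ 1.67 m

For this body I = MR², i.e. k = I/(MR²) = 1.
Pure rolling means v = ωR; then KE = ½Mv² + ½I(v/R)² = ½(1+k)Mv² = Mv².
Setting this equal to Mgh gives the vertical rise h = (1+k)v₀²/(2g) = 2×2.7²/(2×10) = 0.729 m.
Along the incline, d = h/sinθ = 0.729/sin25.9° ≈ 1.67 m.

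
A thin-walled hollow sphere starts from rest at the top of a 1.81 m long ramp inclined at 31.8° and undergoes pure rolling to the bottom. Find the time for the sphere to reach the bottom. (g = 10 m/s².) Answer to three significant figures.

t ≈ 1.07 s

For this body I = (2/3)MR², i.e. k = I/(MR²) = 2/3.
Translational: Mg sinθ − f = Ma. Rotational about the CM: fR = Iα = kMRa, so f = kMa.
Hence a = g sinθ/(1+k) = 10×sin31.8°/1.667 = 3.162 m/s².
With constant a from rest, t = √(2L/a) = √(2·1.81/3.162) ≈ 1.07 s.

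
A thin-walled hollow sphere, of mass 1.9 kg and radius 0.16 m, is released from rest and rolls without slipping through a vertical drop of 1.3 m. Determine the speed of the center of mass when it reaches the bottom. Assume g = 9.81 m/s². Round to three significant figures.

Here I = (2/3)MR², so the shape factor k = I/(MR²) = 2/3.
Since it rolls without slipping, ω = v/R and KE = ½Mv² + ½Iω² = ½(1+k)Mv² = (5/6)Mv².
Setting Mgh = (5/6)Mv² gives v = √(2gh/(1+k)) = √(2·9.81·1.3/1.667) ≈ 3.91 m/s.

v ≈ 3.91 m/s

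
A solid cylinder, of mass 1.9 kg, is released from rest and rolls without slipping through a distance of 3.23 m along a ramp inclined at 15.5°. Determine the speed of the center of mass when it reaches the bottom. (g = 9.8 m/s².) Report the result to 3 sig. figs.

For this body I = (1/2)MR², i.e. k = I/(MR²) = 0.5.
Rolling without slipping gives ω = v/R, so the total kinetic energy is ½Mv² + ½Iω² = ½(1+k)Mv² = (3/4)Mv².
The vertical drop is h = L sinθ = 3.23 × sin15.5° = 0.8632 m.
Energy conservation: Mgh = (3/4)Mv², so v = √(2gh/(1+k)) = √(2 × 9.8 × 0.8632 / 1.5) ≈ 3.36 m/s.

v ≈ 3.36 m/s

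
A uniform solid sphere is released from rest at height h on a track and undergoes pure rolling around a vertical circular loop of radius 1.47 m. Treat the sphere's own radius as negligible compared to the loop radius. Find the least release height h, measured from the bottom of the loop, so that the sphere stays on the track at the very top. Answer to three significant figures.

h_min ≈ 3.97 m

Here I = (2/5)MR², so the shape factor k = I/(MR²) = 0.4.
At the top of the loop, the minimum-contact condition is Mg = Mv_top²/r, so v_top² = gr.
With ω = v/R, the kinetic energy at speed v is ½(1+k)Mv² = (7/10)Mv².
Energy conservation from release (height h) to the top (height 2r): Mgh = Mg(2r) + (7/10)M·gr.
Thus h_min = 2r + (1+k)r/2 = r(2 + 1.4/2) = 1.47 × 2.7 ≈ 3.97 m.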